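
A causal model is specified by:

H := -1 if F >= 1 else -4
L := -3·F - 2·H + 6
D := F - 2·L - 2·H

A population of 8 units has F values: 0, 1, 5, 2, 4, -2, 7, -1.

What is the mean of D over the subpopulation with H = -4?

E[D|H=-4] averages over only the 3 units with H=-4 (F = 0, -2, -1): D = -20, -34, -27, mean -27.

-27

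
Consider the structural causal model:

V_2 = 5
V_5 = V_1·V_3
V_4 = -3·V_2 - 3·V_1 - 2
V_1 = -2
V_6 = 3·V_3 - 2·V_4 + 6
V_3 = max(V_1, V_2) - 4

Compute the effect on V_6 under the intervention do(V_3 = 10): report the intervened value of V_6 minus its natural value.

The intervention breaks the incoming arrows to V_3: V_3 = max(V_1, V_2) - 4 no longer applies, and V_3 = 10.
V_4 = -3·V_2 - 3·V_1 - 2  [with V_2=5, V_1=-2]  = -11
V_6 = 3·V_3 - 2·V_4 + 6  [with V_3=10, V_4=-11]  = 58
Without intervention: V_3 = max(V_1, V_2) - 4  [with V_1=-2, V_2=5]  = 1; V_4 = -3·V_2 - 3·V_1 - 2  [with V_2=5, V_1=-2]  = -11; V_6 = 3·V_3 - 2·V_4 + 6  [with V_3=1, V_4=-11]  = 31.
Change = 58 − 31 = 27.

27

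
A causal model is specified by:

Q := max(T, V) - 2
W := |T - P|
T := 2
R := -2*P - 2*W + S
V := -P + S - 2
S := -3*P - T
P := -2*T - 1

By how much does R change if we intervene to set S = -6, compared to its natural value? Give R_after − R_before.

-19

do(S=-6) replaces the equation S := -3*P - T with the constant S = -6.
P = -2*T - 1  [with T=2]  = -5
W = |T - P|  [with T=2, P=-5]  = 7
R = -2*P - 2*W + S  [with P=-5, W=7, S=-6]  = -10
Without intervention: P = -2*T - 1  [with T=2]  = -5; S = -3*P - T  [with P=-5, T=2]  = 13; W = |T - P|  [with T=2, P=-5]  = 7; R = -2*P - 2*W + S  [with P=-5, W=7, S=13]  = 9.
Change = -10 − 9 = -19.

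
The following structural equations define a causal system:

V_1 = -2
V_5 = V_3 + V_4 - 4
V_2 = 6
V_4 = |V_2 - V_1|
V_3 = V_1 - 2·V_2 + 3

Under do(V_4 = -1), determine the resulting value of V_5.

Intervening sets V_4 = -1 and removes its equation (V_4 = |V_2 - V_1|).
V_3 = V_1 - 2·V_2 + 3  [with V_1=-2, V_2=6]  = -11
V_5 = V_3 + V_4 - 4  [with V_3=-11, V_4=-1]  = -16

-16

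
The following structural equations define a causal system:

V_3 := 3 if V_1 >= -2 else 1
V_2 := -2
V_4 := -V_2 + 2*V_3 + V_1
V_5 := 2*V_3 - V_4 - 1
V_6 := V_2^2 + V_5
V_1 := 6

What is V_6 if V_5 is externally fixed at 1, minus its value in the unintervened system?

10

The intervention breaks the incoming arrows to V_5: V_5 := 2*V_3 - V_4 - 1 no longer applies, and V_5 = 1.
V_6 = V_2^2 + V_5  [with V_2=-2, V_5=1]  = 5
Without intervention: V_3 = 3 if V_1 >= -2 else 1  [with V_1=6]  = 3; V_4 = -V_2 + 2*V_3 + V_1  [with V_2=-2, V_3=3, V_1=6]  = 14; V_5 = 2*V_3 - V_4 - 1  [with V_3=3, V_4=14]  = -9; V_6 = V_2^2 + V_5  [with V_2=-2, V_5=-9]  = -5.
Change = 5 − (-5) = 10.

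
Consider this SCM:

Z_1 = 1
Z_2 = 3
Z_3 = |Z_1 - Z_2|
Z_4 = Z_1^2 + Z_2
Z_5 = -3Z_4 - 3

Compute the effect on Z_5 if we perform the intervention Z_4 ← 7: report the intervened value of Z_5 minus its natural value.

Intervening sets Z_4 = 7 and removes its equation (Z_4 = Z_1^2 + Z_2).
Z_5 = -3Z_4 - 3  [with Z_4=7]  = -24
Without intervention: Z_4 = Z_1^2 + Z_2  [with Z_1=1, Z_2=3]  = 4; Z_5 = -3Z_4 - 3  [with Z_4=4]  = -15.
Change = -24 − (-15) = -9.

-9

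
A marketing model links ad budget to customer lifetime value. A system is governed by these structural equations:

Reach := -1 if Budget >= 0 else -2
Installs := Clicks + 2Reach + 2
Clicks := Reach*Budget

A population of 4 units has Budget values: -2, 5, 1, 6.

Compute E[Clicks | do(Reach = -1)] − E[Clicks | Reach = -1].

Under do(Reach=-1), Reach's equation is replaced by Reach=-1 for every unit. Per-unit Clicks: 2, -5, -1, -6. Mean = -2.5.
Conditioning on Reach=-1 selects the 3 unit(s) with Budget ∈ {5, 1, 6}. Their Clicks values: -5, -1, -6. Mean = -4.
Difference = -2.5 − (-4) = 1.5.

1.5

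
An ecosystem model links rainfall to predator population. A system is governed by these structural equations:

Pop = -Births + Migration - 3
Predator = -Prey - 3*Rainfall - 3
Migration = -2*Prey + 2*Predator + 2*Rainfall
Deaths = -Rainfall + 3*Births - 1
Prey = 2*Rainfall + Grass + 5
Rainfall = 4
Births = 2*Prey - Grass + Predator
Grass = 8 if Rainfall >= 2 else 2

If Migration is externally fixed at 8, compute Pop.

7

do(Migration=8) replaces the equation Migration = -2*Prey + 2*Predator + 2*Rainfall with the constant Migration = 8.
Grass = 8 if Rainfall >= 2 else 2  [with Rainfall=4]  = 8
Prey = 2*Rainfall + Grass + 5  [with Rainfall=4, Grass=8]  = 21
Predator = -Prey - 3*Rainfall - 3  [with Prey=21, Rainfall=4]  = -36
Births = 2*Prey - Grass + Predator  [with Prey=21, Grass=8, Predator=-36]  = -2
Pop = -Births + Migration - 3  [with Births=-2, Migration=8]  = 7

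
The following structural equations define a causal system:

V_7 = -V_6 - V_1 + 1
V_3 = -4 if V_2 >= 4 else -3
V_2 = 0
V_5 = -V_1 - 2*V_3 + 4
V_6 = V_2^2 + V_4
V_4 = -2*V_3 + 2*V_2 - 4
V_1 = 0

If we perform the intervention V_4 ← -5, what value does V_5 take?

10

Intervening sets V_4 = -5 and removes its equation (V_4 = -2*V_3 + 2*V_2 - 4).
No directed path runs from V_4 to V_5, so V_5 keeps its natural value.
V_3 = -4 if V_2 >= 4 else -3  [with V_2=0]  = -3
V_5 = -V_1 - 2*V_3 + 4  [with V_1=0, V_3=-3]  = 10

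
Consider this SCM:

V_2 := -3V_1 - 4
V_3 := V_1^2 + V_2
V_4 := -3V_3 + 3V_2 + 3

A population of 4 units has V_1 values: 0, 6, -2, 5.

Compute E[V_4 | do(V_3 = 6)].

Under do(V_3=6), V_3's equation is replaced by V_3=6 for every unit. Per-unit V_4: -27, -81, -9, -72. Mean = -47.25.

-47.25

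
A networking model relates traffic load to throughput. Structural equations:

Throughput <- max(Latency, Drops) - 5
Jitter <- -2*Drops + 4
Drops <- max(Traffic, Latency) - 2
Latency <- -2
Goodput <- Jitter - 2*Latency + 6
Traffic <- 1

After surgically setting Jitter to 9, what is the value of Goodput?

Under do(Jitter=9), the mechanism Jitter <- -2*Drops + 4 is discarded; Jitter is fixed at 9.
Goodput = Jitter - 2*Latency + 6  [with Jitter=9, Latency=-2]  = 19

19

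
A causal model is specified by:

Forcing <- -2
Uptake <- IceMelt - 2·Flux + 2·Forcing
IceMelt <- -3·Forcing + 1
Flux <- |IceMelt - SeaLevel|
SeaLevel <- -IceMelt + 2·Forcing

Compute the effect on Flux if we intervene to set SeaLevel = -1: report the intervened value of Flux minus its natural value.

The intervention breaks the incoming arrows to SeaLevel: SeaLevel <- -IceMelt + 2·Forcing no longer applies, and SeaLevel = -1.
IceMelt = -3·Forcing + 1  [with Forcing=-2]  = 7
Flux = |IceMelt - SeaLevel|  [with IceMelt=7, SeaLevel=-1]  = 8
Without intervention: IceMelt = -3·Forcing + 1  [with Forcing=-2]  = 7; SeaLevel = -IceMelt + 2·Forcing  [with IceMelt=7, Forcing=-2]  = -11; Flux = |IceMelt - SeaLevel|  [with IceMelt=7, SeaLevel=-11]  = 18.
Change = 8 − 18 = -10.

-10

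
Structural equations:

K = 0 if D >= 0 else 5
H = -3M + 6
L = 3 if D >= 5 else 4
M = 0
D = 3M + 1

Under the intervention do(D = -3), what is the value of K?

5

The intervention breaks the incoming arrows to D: D = 3M + 1 no longer applies, and D = -3.
K = 0 if D >= 0 else 5  [with D=-3]  = 5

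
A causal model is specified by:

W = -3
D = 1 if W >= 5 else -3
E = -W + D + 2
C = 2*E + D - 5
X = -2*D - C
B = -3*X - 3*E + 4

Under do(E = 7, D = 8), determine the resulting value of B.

Setting E = 7, D = 8 by intervention discards those variables' equations.
C = 2*E + D - 5  [with E=7, D=8]  = 17
X = -2*D - C  [with D=8, C=17]  = -33
B = -3*X - 3*E + 4  [with X=-33, E=7]  = 82

82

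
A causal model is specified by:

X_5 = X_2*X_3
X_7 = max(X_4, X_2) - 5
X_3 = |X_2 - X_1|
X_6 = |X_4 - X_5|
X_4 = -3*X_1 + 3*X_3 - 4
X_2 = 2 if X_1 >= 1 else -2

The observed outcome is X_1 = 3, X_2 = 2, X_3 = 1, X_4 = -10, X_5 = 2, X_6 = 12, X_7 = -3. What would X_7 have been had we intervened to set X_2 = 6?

Under do(X_2=6), the mechanism X_2 = 2 if X_1 >= 1 else -2 is discarded; X_2 is fixed at 6.
X_3 = |X_2 - X_1|  [with X_2=6, X_1=3]  = 3
X_4 = -3*X_1 + 3*X_3 - 4  [with X_1=3, X_3=3]  = -4
X_7 = max(X_4, X_2) - 5  [with X_4=-4, X_2=6]  = 1

1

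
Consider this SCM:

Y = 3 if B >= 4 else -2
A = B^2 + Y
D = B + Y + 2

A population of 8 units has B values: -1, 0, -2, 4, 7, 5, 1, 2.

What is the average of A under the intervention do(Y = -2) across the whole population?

Under do(Y=-2), Y's equation is replaced by Y=-2 for every unit. Per-unit A: -1, -2, 2, 14, 47, 23, -1, 2. Mean = 10.5.

10.5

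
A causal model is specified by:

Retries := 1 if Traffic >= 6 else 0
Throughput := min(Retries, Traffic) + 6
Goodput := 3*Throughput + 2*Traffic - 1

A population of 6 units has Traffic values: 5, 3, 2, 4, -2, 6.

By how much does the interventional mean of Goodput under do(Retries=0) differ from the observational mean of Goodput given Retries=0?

do(Retries=0) breaks Retries's dependence on Traffic. With Retries=0 fixed, Goodput across the units is 27, 23, 21, 25, 7, 29, mean 22.
Conditioning on Retries=0 selects the 5 unit(s) with Traffic ∈ {5, 3, 2, 4, -2}. Their Goodput values: 27, 23, 21, 25, 7. Mean = 20.6.
Difference = 22 − 20.6 = 1.4.

1.4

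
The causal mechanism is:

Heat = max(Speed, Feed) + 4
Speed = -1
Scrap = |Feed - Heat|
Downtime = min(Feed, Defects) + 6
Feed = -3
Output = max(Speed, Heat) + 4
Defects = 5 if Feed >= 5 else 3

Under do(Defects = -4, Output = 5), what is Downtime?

Setting Defects = -4, Output = 5 by intervention discards those variables' equations.
Downtime = min(Feed, Defects) + 6  [with Feed=-3, Defects=-4]  = 2

2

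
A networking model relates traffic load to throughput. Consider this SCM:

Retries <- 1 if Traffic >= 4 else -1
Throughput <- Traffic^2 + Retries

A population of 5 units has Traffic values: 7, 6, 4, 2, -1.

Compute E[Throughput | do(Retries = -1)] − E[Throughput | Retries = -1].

18.7

The intervention sets Retries=-1 in all 5 units regardless of Traffic. Recomputing Throughput per unit gives 48, 35, 15, 3, 0; average 20.2.
E[Throughput|Retries=-1] averages over only the 2 units with Retries=-1 (Traffic = 2, -1): Throughput = 3, 0, mean 1.5.
Difference = 20.2 − 1.5 = 18.7.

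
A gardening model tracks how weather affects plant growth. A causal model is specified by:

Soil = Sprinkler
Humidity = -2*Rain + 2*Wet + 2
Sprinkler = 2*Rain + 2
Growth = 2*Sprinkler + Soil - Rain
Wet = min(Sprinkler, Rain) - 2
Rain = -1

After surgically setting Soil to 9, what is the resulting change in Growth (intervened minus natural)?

do(Soil=9) replaces the equation Soil = Sprinkler with the constant Soil = 9.
Sprinkler = 2*Rain + 2  [with Rain=-1]  = 0
Growth = 2*Sprinkler + Soil - Rain  [with Sprinkler=0, Soil=9, Rain=-1]  = 10
Without intervention: Sprinkler = 2*Rain + 2  [with Rain=-1]  = 0; Soil = Sprinkler  [with Sprinkler=0]  = 0; Growth = 2*Sprinkler + Soil - Rain  [with Sprinkler=0, Soil=0, Rain=-1]  = 1.
Change = 10 − 1 = 9.

9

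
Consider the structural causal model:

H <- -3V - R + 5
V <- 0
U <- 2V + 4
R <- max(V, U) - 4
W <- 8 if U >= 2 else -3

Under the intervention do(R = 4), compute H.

1

Intervening sets R = 4 and removes its equation (R <- max(V, U) - 4).
H = -3V - R + 5  [with V=0, R=4]  = 1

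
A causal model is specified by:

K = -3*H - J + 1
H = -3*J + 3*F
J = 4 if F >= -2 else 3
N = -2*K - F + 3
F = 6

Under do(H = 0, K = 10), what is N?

-23

Setting H = 0, K = 10 by intervention discards those variables' equations.
N = -2*K - F + 3  [with K=10, F=6]  = -23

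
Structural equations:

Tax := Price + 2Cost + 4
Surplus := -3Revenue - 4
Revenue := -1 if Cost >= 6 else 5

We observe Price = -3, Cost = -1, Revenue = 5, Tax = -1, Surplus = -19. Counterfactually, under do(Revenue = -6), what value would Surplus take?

14

do(Revenue=-6) replaces the equation Revenue := -1 if Cost >= 6 else 5 with the constant Revenue = -6.
Surplus = -3Revenue - 4  [with Revenue=-6]  = 14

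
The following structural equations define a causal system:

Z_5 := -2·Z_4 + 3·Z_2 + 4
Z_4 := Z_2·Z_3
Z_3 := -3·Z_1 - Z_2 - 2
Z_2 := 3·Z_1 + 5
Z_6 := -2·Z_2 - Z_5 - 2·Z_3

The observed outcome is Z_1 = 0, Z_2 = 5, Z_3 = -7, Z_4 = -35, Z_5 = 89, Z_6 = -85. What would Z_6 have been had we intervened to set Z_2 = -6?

-30

Under do(Z_2=-6), the mechanism Z_2 := 3·Z_1 + 5 is discarded; Z_2 is fixed at -6.
Z_3 = -3·Z_1 - Z_2 - 2  [with Z_1=0, Z_2=-6]  = 4
Z_4 = Z_2·Z_3  [with Z_2=-6, Z_3=4]  = -24
Z_5 = -2·Z_4 + 3·Z_2 + 4  [with Z_4=-24, Z_2=-6]  = 34
Z_6 = -2·Z_2 - Z_5 - 2·Z_3  [with Z_2=-6, Z_5=34, Z_3=4]  = -30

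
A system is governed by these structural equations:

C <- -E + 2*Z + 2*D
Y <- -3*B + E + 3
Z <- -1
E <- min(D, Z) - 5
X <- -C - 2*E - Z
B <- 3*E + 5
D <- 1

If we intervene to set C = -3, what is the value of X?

16

The intervention breaks the incoming arrows to C: C <- -E + 2*Z + 2*D no longer applies, and C = -3.
E = min(D, Z) - 5  [with D=1, Z=-1]  = -6
X = -C - 2*E - Z  [with C=-3, E=-6, Z=-1]  = 16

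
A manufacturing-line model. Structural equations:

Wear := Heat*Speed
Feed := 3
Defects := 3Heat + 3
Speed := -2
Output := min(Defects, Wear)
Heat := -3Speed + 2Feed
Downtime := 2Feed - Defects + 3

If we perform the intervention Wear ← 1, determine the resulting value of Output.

1

Under do(Wear=1), the mechanism Wear := Heat*Speed is discarded; Wear is fixed at 1.
Heat = -3Speed + 2Feed  [with Speed=-2, Feed=3]  = 12
Defects = 3Heat + 3  [with Heat=12]  = 39
Output = min(Defects, Wear)  [with Defects=39, Wear=1]  = 1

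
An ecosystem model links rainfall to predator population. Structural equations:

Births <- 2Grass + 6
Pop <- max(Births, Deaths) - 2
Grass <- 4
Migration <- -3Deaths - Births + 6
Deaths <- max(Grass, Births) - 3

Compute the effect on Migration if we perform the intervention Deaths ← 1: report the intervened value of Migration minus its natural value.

The intervention breaks the incoming arrows to Deaths: Deaths <- max(Grass, Births) - 3 no longer applies, and Deaths = 1.
Births = 2Grass + 6  [with Grass=4]  = 14
Migration = -3Deaths - Births + 6  [with Deaths=1, Births=14]  = -11
Without intervention: Births = 2Grass + 6  [with Grass=4]  = 14; Deaths = max(Grass, Births) - 3  [with Grass=4, Births=14]  = 11; Migration = -3Deaths - Births + 6  [with Deaths=11, Births=14]  = -41.
Change = -11 − (-41) = 30.

30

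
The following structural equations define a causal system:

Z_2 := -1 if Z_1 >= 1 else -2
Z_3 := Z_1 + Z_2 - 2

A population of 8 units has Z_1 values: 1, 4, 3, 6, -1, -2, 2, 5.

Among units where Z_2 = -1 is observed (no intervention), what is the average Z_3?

Observing Z_2=-1 restricts to units where Z_2's equation naturally yields -1: Z_1 ∈ {1, 4, 3, 6, 2, 5}. In that subpopulation Z_3 = -2, 1, 0, 3, -1, 2, mean 0.5.

0.5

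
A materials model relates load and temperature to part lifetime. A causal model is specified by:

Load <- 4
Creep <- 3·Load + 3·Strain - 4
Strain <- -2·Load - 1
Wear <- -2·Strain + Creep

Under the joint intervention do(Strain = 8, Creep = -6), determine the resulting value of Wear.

-22

Setting Strain = 8, Creep = -6 by intervention discards those variables' equations.
Wear = -2·Strain + Creep  [with Strain=8, Creep=-6]  = -22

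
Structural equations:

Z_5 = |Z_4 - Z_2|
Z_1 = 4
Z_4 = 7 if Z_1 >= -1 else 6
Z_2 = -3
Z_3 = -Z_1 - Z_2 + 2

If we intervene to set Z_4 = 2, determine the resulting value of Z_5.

5

Intervening sets Z_4 = 2 and removes its equation (Z_4 = 7 if Z_1 >= -1 else 6).
Z_5 = |Z_4 - Z_2|  [with Z_4=2, Z_2=-3]  = 5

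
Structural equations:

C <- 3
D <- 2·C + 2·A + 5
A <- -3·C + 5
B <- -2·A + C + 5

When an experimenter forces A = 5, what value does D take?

The intervention breaks the incoming arrows to A: A <- -3·C + 5 no longer applies, and A = 5.
D = 2·C + 2·A + 5  [with C=3, A=5]  = 21

21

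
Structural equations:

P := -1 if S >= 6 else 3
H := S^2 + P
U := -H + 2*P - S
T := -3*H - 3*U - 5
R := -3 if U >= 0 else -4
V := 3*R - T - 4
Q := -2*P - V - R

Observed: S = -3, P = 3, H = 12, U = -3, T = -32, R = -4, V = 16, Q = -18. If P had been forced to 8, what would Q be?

do(P=8) replaces the equation P := -1 if S >= 6 else 3 with the constant P = 8.
H = S^2 + P  [with S=-3, P=8]  = 17
U = -H + 2*P - S  [with H=17, P=8, S=-3]  = 2
T = -3*H - 3*U - 5  [with H=17, U=2]  = -62
R = -3 if U >= 0 else -4  [with U=2]  = -3
V = 3*R - T - 4  [with R=-3, T=-62]  = 49
Q = -2*P - V - R  [with P=8, V=49, R=-3]  = -62

-62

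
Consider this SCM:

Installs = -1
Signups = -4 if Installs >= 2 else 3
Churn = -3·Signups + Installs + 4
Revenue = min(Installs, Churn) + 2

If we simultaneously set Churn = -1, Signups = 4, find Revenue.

1

The joint intervention fixes Churn = -1, Signups = 4, removing each variable's own equation.
Revenue = min(Installs, Churn) + 2  [with Installs=-1, Churn=-1]  = 1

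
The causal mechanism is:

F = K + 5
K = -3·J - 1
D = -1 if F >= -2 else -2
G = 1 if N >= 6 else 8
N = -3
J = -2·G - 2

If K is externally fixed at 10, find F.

Intervening sets K = 10 and removes its equation (K = -3·J - 1).
F = K + 5  [with K=10]  = 15

15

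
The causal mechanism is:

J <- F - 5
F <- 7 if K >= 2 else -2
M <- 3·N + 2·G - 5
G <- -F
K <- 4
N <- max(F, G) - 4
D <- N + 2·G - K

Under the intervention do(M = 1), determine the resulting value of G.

-7

Intervening sets M = 1 and removes its equation (M <- 3·N + 2·G - 5).
G is not downstream of the intervention, so its value is determined by the original equations.
F = 7 if K >= 2 else -2  [with K=4]  = 7
G = -F  [with F=7]  = -7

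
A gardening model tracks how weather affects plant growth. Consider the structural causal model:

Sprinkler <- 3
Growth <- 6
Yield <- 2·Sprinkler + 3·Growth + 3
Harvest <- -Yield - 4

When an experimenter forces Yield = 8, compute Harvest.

The intervention breaks the incoming arrows to Yield: Yield <- 2·Sprinkler + 3·Growth + 3 no longer applies, and Yield = 8.
Harvest = -Yield - 4  [with Yield=8]  = -12

-12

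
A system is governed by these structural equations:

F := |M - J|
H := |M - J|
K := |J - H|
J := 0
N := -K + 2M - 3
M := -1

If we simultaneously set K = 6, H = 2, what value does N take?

-11

The joint intervention fixes K = 6, H = 2, removing each variable's own equation.
N = -K + 2M - 3  [with K=6, M=-1]  = -11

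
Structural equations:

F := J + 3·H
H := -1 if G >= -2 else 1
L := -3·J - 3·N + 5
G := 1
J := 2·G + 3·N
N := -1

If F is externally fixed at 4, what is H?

-1

do(F=4) replaces the equation F := J + 3·H with the constant F = 4.
H is not downstream of the intervention, so its value is determined by the original equations.
H = -1 if G >= -2 else 1  [with G=1]  = -1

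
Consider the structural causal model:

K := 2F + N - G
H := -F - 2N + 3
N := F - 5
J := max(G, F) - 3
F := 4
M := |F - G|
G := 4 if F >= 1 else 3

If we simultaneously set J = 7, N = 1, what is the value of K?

5

Under do(J = 7, N = 1), each intervened variable's structural equation is replaced by its fixed value.
G = 4 if F >= 1 else 3  [with F=4]  = 4
K = 2F + N - G  [with F=4, N=1, G=4]  = 5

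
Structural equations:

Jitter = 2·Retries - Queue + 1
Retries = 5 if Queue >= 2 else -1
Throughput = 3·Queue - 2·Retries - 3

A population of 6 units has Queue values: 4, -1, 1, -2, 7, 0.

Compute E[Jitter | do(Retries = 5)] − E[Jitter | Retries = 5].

Every unit gets Retries=5 under the intervention. Jitter values become 7, 12, 10, 13, 4, 11; E[Jitter|do(Retries=5)] = 9.5.
E[Jitter|Retries=5] averages over only the 2 units with Retries=5 (Queue = 4, 7): Jitter = 7, 4, mean 5.5.
Difference = 9.5 − 5.5 = 4.

4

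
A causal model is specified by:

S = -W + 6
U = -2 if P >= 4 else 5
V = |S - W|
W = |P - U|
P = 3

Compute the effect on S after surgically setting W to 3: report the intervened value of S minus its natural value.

-1

The intervention breaks the incoming arrows to W: W = |P - U| no longer applies, and W = 3.
S = -W + 6  [with W=3]  = 3
Without intervention: U = -2 if P >= 4 else 5  [with P=3]  = 5; W = |P - U|  [with P=3, U=5]  = 2; S = -W + 6  [with W=2]  = 4.
Change = 3 − 4 = -1.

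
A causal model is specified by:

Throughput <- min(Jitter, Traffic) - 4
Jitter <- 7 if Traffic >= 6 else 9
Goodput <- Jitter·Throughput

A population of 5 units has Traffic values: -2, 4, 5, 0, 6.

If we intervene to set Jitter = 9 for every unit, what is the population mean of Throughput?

Under do(Jitter=9), Jitter's equation is replaced by Jitter=9 for every unit. Per-unit Throughput: -6, 0, 1, -4, 2. Mean = -1.4.

-1.4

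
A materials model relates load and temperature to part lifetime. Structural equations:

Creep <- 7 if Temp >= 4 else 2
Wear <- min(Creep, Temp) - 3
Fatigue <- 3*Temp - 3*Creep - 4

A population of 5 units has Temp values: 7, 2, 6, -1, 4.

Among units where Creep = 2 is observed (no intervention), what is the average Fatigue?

-8.5

E[Fatigue|Creep=2] averages over only the 2 units with Creep=2 (Temp = 2, -1): Fatigue = -4, -13, mean -8.5.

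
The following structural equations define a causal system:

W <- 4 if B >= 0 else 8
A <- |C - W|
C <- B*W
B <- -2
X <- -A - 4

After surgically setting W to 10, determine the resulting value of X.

do(W=10) replaces the equation W <- 4 if B >= 0 else 8 with the constant W = 10.
C = B*W  [with B=-2, W=10]  = -20
A = |C - W|  [with C=-20, W=10]  = 30
X = -A - 4  [with A=30]  = -34

-34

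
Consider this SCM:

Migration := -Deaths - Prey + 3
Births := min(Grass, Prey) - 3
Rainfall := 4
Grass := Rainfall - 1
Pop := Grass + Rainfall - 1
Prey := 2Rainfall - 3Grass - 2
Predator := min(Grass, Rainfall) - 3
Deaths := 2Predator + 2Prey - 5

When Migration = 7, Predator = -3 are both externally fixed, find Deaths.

Setting Migration = 7, Predator = -3 by intervention discards those variables' equations.
Grass = Rainfall - 1  [with Rainfall=4]  = 3
Prey = 2Rainfall - 3Grass - 2  [with Rainfall=4, Grass=3]  = -3
Deaths = 2Predator + 2Prey - 5  [with Predator=-3, Prey=-3]  = -17

-17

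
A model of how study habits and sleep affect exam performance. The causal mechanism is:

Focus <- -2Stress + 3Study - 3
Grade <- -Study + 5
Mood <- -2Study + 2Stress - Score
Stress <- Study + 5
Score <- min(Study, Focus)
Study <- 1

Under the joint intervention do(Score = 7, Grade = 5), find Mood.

3

Setting Score = 7, Grade = 5 by intervention discards those variables' equations.
Stress = Study + 5  [with Study=1]  = 6
Mood = -2Study + 2Stress - Score  [with Study=1, Stress=6, Score=7]  = 3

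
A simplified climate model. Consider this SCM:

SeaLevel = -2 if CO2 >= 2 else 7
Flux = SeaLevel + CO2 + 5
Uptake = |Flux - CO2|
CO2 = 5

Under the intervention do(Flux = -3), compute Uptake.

8

The intervention breaks the incoming arrows to Flux: Flux = SeaLevel + CO2 + 5 no longer applies, and Flux = -3.
Uptake = |Flux - CO2|  [with Flux=-3, CO2=5]  = 8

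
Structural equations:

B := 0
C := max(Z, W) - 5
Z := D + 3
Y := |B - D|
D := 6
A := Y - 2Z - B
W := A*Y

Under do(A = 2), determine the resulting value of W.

The intervention breaks the incoming arrows to A: A := Y - 2Z - B no longer applies, and A = 2.
Y = |B - D|  [with B=0, D=6]  = 6
W = A*Y  [with A=2, Y=6]  = 12

12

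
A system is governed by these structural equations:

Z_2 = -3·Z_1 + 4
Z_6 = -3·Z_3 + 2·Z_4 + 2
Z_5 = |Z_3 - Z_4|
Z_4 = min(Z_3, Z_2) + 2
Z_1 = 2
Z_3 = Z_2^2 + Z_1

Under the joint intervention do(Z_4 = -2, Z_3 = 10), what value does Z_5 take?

12

The joint intervention fixes Z_4 = -2, Z_3 = 10, removing each variable's own equation.
Z_5 = |Z_3 - Z_4|  [with Z_3=10, Z_4=-2]  = 12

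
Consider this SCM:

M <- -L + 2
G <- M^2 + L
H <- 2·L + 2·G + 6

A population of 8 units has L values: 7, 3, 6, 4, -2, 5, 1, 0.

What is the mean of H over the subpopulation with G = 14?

37

E[H|G=14] averages over only the 2 units with G=14 (L = -2, 5): H = 30, 44, mean 37.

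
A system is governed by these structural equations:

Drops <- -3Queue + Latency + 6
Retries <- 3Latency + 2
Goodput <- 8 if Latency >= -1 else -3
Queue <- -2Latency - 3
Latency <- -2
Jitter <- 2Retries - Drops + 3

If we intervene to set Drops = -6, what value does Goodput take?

-3

The intervention breaks the incoming arrows to Drops: Drops <- -3Queue + Latency + 6 no longer applies, and Drops = -6.
No directed path runs from Drops to Goodput, so Goodput keeps its natural value.
Goodput = 8 if Latency >= -1 else -3  [with Latency=-2]  = -3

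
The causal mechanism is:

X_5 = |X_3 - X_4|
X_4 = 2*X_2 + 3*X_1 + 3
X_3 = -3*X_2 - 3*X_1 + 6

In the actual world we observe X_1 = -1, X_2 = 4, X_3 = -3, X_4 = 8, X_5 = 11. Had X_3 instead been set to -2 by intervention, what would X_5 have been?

10

do(X_3=-2) replaces the equation X_3 = -3*X_2 - 3*X_1 + 6 with the constant X_3 = -2.
X_4 = 2*X_2 + 3*X_1 + 3  [with X_2=4, X_1=-1]  = 8
X_5 = |X_3 - X_4|  [with X_3=-2, X_4=8]  = 10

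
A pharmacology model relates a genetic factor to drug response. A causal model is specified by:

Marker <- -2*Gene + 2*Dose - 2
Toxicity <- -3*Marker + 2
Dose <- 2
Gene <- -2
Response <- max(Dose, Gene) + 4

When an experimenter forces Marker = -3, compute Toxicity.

do(Marker=-3) replaces the equation Marker <- -2*Gene + 2*Dose - 2 with the constant Marker = -3.
Toxicity = -3*Marker + 2  [with Marker=-3]  = 11

11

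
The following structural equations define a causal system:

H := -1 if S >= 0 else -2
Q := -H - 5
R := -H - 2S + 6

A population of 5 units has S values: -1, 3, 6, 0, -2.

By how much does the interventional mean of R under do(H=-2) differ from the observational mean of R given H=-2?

-5.4

The intervention sets H=-2 in all 5 units regardless of S. Recomputing R per unit gives 10, 2, -4, 8, 12; average 5.6.
Observing H=-2 restricts to units where H's equation naturally yields -2: S ∈ {-1, -2}. In that subpopulation R = 10, 12, mean 11.
Difference = 5.6 − 11 = -5.4.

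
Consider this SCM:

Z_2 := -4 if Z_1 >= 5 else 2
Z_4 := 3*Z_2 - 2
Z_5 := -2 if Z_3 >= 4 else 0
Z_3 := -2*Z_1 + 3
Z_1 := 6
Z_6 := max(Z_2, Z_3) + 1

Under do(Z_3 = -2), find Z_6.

The intervention breaks the incoming arrows to Z_3: Z_3 := -2*Z_1 + 3 no longer applies, and Z_3 = -2.
Z_2 = -4 if Z_1 >= 5 else 2  [with Z_1=6]  = -4
Z_6 = max(Z_2, Z_3) + 1  [with Z_2=-4, Z_3=-2]  = -1

-1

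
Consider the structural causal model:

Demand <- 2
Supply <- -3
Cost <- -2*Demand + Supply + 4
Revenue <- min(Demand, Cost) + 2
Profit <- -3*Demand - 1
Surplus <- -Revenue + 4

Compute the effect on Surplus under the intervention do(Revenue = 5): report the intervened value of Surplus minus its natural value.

Under do(Revenue=5), the mechanism Revenue <- min(Demand, Cost) + 2 is discarded; Revenue is fixed at 5.
Surplus = -Revenue + 4  [with Revenue=5]  = -1
Without intervention: Cost = -2*Demand + Supply + 4  [with Demand=2, Supply=-3]  = -3; Revenue = min(Demand, Cost) + 2  [with Demand=2, Cost=-3]  = -1; Surplus = -Revenue + 4  [with Revenue=-1]  = 5.
Change = -1 − 5 = -6.

-6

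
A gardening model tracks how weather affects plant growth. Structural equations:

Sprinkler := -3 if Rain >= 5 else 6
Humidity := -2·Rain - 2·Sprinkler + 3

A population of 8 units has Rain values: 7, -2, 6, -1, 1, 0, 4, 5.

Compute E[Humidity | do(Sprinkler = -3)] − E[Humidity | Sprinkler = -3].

do(Sprinkler=-3) breaks Sprinkler's dependence on Rain. With Sprinkler=-3 fixed, Humidity across the units is -5, 13, -3, 11, 7, 9, 1, -1, mean 4.
E[Humidity|Sprinkler=-3] averages over only the 3 units with Sprinkler=-3 (Rain = 7, 6, 5): Humidity = -5, -3, -1, mean -3.
Difference = 4 − (-3) = 7.

7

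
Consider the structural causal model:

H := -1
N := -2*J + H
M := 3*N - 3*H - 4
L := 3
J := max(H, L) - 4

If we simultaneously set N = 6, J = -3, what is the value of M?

17

The joint intervention fixes N = 6, J = -3, removing each variable's own equation.
M = 3*N - 3*H - 4  [with N=6, H=-1]  = 17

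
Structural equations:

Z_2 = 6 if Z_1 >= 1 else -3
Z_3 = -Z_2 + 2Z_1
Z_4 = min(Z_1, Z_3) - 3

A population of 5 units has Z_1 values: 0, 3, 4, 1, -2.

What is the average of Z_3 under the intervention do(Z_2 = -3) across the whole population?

do(Z_2=-3) breaks Z_2's dependence on Z_1. With Z_2=-3 fixed, Z_3 across the units is 3, 9, 11, 5, -1, mean 5.4.

5.4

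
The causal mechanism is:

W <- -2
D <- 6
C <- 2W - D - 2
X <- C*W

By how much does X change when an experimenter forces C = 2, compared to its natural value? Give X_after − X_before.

-28

The intervention breaks the incoming arrows to C: C <- 2W - D - 2 no longer applies, and C = 2.
X = C*W  [with C=2, W=-2]  = -4
Without intervention: C = 2W - D - 2  [with W=-2, D=6]  = -12; X = C*W  [with C=-12, W=-2]  = 24.
Change = -4 − 24 = -28.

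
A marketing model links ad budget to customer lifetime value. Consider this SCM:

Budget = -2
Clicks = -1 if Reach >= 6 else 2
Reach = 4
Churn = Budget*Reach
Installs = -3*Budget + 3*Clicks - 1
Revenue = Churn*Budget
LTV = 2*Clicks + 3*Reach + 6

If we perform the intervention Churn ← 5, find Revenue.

-10

The intervention breaks the incoming arrows to Churn: Churn = Budget*Reach no longer applies, and Churn = 5.
Revenue = Churn*Budget  [with Churn=5, Budget=-2]  = -10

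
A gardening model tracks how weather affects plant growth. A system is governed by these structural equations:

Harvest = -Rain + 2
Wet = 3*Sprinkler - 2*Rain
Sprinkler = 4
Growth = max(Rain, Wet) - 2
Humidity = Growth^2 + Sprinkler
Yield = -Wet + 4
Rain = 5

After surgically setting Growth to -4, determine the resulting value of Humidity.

20

Intervening sets Growth = -4 and removes its equation (Growth = max(Rain, Wet) - 2).
Humidity = Growth^2 + Sprinkler  [with Growth=-4, Sprinkler=4]  = 20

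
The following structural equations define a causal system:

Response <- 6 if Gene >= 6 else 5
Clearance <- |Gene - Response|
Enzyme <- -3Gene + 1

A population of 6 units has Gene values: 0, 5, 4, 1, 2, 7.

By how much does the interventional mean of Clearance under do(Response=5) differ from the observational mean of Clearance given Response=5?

-0.1

Under do(Response=5), Response's equation is replaced by Response=5 for every unit. Per-unit Clearance: 5, 0, 1, 4, 3, 2. Mean = 2.5.
E[Clearance|Response=5] averages over only the 5 units with Response=5 (Gene = 0, 5, 4, 1, 2): Clearance = 5, 0, 1, 4, 3, mean 2.6.
Difference = 2.5 − 2.6 = -0.1.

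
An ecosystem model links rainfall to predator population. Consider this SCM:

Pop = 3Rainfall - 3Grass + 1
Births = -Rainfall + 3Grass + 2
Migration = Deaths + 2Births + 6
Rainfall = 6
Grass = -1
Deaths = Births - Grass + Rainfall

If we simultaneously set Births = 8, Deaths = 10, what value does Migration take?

Setting Births = 8, Deaths = 10 by intervention discards those variables' equations.
Migration = Deaths + 2Births + 6  [with Deaths=10, Births=8]  = 32

32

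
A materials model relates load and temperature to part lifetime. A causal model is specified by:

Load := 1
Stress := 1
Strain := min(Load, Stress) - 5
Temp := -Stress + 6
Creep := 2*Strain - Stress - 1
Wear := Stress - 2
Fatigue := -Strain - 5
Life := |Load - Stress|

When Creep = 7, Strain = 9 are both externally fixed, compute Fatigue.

The joint intervention fixes Creep = 7, Strain = 9, removing each variable's own equation.
Fatigue = -Strain - 5  [with Strain=9]  = -14

-14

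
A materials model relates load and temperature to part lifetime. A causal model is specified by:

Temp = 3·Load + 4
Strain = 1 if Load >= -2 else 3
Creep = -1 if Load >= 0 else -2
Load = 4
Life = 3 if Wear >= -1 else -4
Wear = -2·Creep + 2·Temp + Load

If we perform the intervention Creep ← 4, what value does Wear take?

28

Intervening sets Creep = 4 and removes its equation (Creep = -1 if Load >= 0 else -2).
Temp = 3·Load + 4  [with Load=4]  = 16
Wear = -2·Creep + 2·Temp + Load  [with Creep=4, Temp=16, Load=4]  = 28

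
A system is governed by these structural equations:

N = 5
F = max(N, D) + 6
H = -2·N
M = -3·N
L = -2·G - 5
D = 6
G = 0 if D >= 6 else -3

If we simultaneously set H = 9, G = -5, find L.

Setting H = 9, G = -5 by intervention discards those variables' equations.
L = -2·G - 5  [with G=-5]  = 5

5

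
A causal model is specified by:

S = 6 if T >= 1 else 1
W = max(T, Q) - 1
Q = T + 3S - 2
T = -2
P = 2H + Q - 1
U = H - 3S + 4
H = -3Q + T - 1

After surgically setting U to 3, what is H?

The intervention breaks the incoming arrows to U: U = H - 3S + 4 no longer applies, and U = 3.
H is not downstream of the intervention, so its value is determined by the original equations.
S = 6 if T >= 1 else 1  [with T=-2]  = 1
Q = T + 3S - 2  [with T=-2, S=1]  = -1
H = -3Q + T - 1  [with Q=-1, T=-2]  = 0

0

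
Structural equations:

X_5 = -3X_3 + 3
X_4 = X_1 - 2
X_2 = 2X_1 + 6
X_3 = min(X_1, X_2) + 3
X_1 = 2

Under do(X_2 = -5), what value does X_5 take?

do(X_2=-5) replaces the equation X_2 = 2X_1 + 6 with the constant X_2 = -5.
X_3 = min(X_1, X_2) + 3  [with X_1=2, X_2=-5]  = -2
X_5 = -3X_3 + 3  [with X_3=-2]  = 9

9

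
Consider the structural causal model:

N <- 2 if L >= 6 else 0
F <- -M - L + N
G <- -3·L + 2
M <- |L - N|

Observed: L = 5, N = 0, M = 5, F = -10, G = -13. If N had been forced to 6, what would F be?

0

Under do(N=6), the mechanism N <- 2 if L >= 6 else 0 is discarded; N is fixed at 6.
M = |L - N|  [with L=5, N=6]  = 1
F = -M - L + N  [with M=1, L=5, N=6]  = 0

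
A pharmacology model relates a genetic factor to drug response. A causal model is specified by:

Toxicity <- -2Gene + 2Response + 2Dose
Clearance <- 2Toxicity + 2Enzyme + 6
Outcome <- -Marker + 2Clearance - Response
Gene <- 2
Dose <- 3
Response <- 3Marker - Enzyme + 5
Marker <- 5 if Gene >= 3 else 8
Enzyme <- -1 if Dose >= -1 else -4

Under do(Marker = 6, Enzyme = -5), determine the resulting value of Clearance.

112

The joint intervention fixes Marker = 6, Enzyme = -5, removing each variable's own equation.
Response = 3Marker - Enzyme + 5  [with Marker=6, Enzyme=-5]  = 28
Toxicity = -2Gene + 2Response + 2Dose  [with Gene=2, Response=28, Dose=3]  = 58
Clearance = 2Toxicity + 2Enzyme + 6  [with Toxicity=58, Enzyme=-5]  = 112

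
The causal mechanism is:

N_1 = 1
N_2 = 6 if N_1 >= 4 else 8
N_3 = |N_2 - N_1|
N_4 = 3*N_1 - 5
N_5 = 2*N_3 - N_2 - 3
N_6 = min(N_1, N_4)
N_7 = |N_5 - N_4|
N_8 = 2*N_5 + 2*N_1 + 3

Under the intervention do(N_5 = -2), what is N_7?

0

Under do(N_5=-2), the mechanism N_5 = 2*N_3 - N_2 - 3 is discarded; N_5 is fixed at -2.
N_4 = 3*N_1 - 5  [with N_1=1]  = -2
N_7 = |N_5 - N_4|  [with N_5=-2, N_4=-2]  = 0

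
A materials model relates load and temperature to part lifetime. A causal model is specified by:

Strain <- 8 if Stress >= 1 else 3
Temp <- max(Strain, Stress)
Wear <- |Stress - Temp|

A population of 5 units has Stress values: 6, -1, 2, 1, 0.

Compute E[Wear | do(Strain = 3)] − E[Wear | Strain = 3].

-1.5

The intervention sets Strain=3 in all 5 units regardless of Stress. Recomputing Wear per unit gives 0, 4, 1, 2, 3; average 2.
Conditioning on Strain=3 selects the 2 unit(s) with Stress ∈ {-1, 0}. Their Wear values: 4, 3. Mean = 3.5.
Difference = 2 − 3.5 = -1.5.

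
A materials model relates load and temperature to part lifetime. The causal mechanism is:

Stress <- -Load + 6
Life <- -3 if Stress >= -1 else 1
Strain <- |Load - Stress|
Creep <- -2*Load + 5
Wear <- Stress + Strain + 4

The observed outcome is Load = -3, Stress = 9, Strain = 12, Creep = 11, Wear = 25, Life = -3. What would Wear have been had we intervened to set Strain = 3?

16

do(Strain=3) replaces the equation Strain <- |Load - Stress| with the constant Strain = 3.
Stress = -Load + 6  [with Load=-3]  = 9
Wear = Stress + Strain + 4  [with Stress=9, Strain=3]  = 16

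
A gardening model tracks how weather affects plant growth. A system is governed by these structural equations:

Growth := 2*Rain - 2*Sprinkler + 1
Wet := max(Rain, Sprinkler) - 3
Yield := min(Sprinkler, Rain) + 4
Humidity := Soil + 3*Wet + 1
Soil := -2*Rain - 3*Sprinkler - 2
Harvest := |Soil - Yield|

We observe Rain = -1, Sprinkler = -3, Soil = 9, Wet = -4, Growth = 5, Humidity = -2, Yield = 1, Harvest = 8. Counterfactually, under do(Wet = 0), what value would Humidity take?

10

Under do(Wet=0), the mechanism Wet := max(Rain, Sprinkler) - 3 is discarded; Wet is fixed at 0.
Soil = -2*Rain - 3*Sprinkler - 2  [with Rain=-1, Sprinkler=-3]  = 9
Humidity = Soil + 3*Wet + 1  [with Soil=9, Wet=0]  = 10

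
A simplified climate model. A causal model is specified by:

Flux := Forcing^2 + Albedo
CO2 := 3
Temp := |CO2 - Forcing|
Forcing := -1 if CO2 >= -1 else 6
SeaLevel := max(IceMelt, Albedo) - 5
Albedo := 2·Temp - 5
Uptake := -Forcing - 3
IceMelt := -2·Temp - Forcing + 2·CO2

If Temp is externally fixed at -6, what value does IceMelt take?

19

The intervention breaks the incoming arrows to Temp: Temp := |CO2 - Forcing| no longer applies, and Temp = -6.
Forcing = -1 if CO2 >= -1 else 6  [with CO2=3]  = -1
IceMelt = -2·Temp - Forcing + 2·CO2  [with Temp=-6, Forcing=-1, CO2=3]  = 19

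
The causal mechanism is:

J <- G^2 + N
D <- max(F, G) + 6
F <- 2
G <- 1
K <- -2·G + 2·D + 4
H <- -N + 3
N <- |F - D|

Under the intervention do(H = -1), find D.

8

do(H=-1) replaces the equation H <- -N + 3 with the constant H = -1.
D is not downstream of the intervention, so its value is determined by the original equations.
D = max(F, G) + 6  [with F=2, G=1]  = 8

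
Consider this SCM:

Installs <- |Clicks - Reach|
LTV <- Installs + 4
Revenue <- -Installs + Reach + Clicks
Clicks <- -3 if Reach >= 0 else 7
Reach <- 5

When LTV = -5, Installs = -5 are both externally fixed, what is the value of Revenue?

Under do(LTV = -5, Installs = -5), each intervened variable's structural equation is replaced by its fixed value.
Clicks = -3 if Reach >= 0 else 7  [with Reach=5]  = -3
Revenue = -Installs + Reach + Clicks  [with Installs=-5, Reach=5, Clicks=-3]  = 7

7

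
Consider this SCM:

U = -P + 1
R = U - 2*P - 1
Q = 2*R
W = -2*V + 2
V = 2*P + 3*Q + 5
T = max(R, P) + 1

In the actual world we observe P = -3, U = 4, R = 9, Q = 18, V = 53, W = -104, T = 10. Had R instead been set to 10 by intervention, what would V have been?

do(R=10) replaces the equation R = U - 2*P - 1 with the constant R = 10.
Q = 2*R  [with R=10]  = 20
V = 2*P + 3*Q + 5  [with P=-3, Q=20]  = 59

59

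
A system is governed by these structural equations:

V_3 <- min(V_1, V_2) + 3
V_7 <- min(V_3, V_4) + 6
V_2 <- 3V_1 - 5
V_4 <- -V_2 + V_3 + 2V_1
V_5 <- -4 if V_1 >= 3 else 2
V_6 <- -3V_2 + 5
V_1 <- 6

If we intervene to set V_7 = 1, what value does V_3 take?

9

Intervening sets V_7 = 1 and removes its equation (V_7 <- min(V_3, V_4) + 6).
V_3 is not downstream of the intervention, so its value is determined by the original equations.
V_2 = 3V_1 - 5  [with V_1=6]  = 13
V_3 = min(V_1, V_2) + 3  [with V_1=6, V_2=13]  = 9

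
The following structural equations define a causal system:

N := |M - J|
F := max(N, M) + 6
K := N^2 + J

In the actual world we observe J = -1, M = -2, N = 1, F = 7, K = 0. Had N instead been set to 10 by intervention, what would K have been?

do(N=10) replaces the equation N := |M - J| with the constant N = 10.
K = N^2 + J  [with N=10, J=-1]  = 99

99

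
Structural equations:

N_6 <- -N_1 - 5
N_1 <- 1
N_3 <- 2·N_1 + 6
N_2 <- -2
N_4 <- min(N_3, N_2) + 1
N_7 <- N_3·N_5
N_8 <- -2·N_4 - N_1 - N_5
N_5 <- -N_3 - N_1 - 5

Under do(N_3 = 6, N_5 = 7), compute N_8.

-6

The joint intervention fixes N_3 = 6, N_5 = 7, removing each variable's own equation.
N_4 = min(N_3, N_2) + 1  [with N_3=6, N_2=-2]  = -1
N_8 = -2·N_4 - N_1 - N_5  [with N_4=-1, N_1=1, N_5=7]  = -6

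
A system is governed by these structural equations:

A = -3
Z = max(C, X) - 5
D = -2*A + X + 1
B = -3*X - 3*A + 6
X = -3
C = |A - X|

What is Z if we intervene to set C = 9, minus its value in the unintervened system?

9

The intervention breaks the incoming arrows to C: C = |A - X| no longer applies, and C = 9.
Z = max(C, X) - 5  [with C=9, X=-3]  = 4
Without intervention: C = |A - X|  [with A=-3, X=-3]  = 0; Z = max(C, X) - 5  [with C=0, X=-3]  = -5.
Change = 4 − (-5) = 9.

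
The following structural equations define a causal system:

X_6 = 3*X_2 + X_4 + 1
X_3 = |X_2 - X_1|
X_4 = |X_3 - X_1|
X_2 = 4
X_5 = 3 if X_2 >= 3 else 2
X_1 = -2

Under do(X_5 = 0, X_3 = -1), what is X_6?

The joint intervention fixes X_5 = 0, X_3 = -1, removing each variable's own equation.
X_4 = |X_3 - X_1|  [with X_3=-1, X_1=-2]  = 1
X_6 = 3*X_2 + X_4 + 1  [with X_2=4, X_4=1]  = 14

14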